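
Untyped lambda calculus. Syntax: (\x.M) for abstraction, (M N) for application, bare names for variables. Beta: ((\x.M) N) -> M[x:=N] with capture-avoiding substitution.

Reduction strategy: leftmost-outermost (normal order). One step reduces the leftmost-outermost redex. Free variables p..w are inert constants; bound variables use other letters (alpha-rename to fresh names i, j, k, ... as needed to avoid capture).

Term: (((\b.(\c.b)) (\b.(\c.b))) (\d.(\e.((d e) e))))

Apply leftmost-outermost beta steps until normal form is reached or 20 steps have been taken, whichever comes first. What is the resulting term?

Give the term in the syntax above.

Step 0: (((\b.(\c.b)) (\b.(\c.b))) (\d.(\e.((d e) e))))
Step 1: ((\c.(\b.(\c.b))) (\d.(\e.((d e) e))))
Step 2: (\b.(\c.b))

Answer: (\b.(\c.b))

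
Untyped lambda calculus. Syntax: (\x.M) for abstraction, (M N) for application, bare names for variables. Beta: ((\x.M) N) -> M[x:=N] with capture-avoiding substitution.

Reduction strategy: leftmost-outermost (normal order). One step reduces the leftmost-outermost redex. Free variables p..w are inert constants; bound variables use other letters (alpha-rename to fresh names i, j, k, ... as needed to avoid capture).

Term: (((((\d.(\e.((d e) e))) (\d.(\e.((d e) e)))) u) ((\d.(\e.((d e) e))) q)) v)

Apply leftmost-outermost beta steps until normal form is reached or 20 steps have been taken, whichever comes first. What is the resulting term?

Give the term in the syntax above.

Answer: ((((u u) u) (\e.((q e) e))) v)

Derivation:
Step 0: (((((\d.(\e.((d e) e))) (\d.(\e.((d e) e)))) u) ((\d.(\e.((d e) e))) q)) v)
Step 1: ((((\e.(((\d.(\e.((d e) e))) e) e)) u) ((\d.(\e.((d e) e))) q)) v)
Step 2: (((((\d.(\e.((d e) e))) u) u) ((\d.(\e.((d e) e))) q)) v)
Step 3: ((((\e.((u e) e)) u) ((\d.(\e.((d e) e))) q)) v)
Step 4: ((((u u) u) ((\d.(\e.((d e) e))) q)) v)
Step 5: ((((u u) u) (\e.((q e) e))) v)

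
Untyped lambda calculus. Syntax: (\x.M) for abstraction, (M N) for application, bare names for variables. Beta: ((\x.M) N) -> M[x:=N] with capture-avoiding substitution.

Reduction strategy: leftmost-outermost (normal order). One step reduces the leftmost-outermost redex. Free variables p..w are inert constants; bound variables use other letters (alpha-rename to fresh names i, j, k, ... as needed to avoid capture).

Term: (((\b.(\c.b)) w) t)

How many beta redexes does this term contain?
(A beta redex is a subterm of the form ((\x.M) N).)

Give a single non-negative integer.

Term: (((\b.(\c.b)) w) t)
  Redex: ((\b.(\c.b)) w)
Total redexes: 1

Answer: 1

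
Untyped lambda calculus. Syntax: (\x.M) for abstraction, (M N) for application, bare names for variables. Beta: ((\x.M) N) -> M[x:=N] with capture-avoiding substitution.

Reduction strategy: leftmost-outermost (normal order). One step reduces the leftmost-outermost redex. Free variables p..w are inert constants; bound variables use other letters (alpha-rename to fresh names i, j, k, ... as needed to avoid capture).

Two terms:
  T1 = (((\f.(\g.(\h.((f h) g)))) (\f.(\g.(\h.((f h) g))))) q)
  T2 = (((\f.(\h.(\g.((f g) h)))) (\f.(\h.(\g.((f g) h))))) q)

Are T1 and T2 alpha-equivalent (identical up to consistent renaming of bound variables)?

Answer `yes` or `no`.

Answer: yes

Derivation:
Term 1: (((\f.(\g.(\h.((f h) g)))) (\f.(\g.(\h.((f h) g))))) q)
Term 2: (((\f.(\h.(\g.((f g) h)))) (\f.(\h.(\g.((f g) h))))) q)
Alpha-equivalence: compare structure up to binder renaming.
Result: True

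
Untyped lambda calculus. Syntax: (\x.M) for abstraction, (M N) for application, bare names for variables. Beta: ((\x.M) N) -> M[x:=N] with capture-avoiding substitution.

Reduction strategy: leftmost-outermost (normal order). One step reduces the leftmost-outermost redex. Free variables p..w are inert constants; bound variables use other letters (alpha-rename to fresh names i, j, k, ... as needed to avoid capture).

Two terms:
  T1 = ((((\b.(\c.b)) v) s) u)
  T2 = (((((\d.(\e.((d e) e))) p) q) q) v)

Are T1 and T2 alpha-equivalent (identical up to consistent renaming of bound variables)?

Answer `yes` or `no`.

Answer: no

Derivation:
Term 1: ((((\b.(\c.b)) v) s) u)
Term 2: (((((\d.(\e.((d e) e))) p) q) q) v)
Alpha-equivalence: compare structure up to binder renaming.
Result: False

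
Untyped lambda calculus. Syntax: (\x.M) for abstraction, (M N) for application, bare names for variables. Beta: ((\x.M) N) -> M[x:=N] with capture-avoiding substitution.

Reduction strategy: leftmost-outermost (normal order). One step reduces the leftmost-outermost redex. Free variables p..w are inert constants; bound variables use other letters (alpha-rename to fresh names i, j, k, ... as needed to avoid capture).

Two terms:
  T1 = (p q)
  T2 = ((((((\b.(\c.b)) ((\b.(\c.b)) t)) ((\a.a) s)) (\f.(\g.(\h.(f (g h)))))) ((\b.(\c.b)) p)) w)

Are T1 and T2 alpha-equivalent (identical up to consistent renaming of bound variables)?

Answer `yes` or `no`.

Term 1: (p q)
Term 2: ((((((\b.(\c.b)) ((\b.(\c.b)) t)) ((\a.a) s)) (\f.(\g.(\h.(f (g h)))))) ((\b.(\c.b)) p)) w)
Alpha-equivalence: compare structure up to binder renaming.
Result: False

Answer: no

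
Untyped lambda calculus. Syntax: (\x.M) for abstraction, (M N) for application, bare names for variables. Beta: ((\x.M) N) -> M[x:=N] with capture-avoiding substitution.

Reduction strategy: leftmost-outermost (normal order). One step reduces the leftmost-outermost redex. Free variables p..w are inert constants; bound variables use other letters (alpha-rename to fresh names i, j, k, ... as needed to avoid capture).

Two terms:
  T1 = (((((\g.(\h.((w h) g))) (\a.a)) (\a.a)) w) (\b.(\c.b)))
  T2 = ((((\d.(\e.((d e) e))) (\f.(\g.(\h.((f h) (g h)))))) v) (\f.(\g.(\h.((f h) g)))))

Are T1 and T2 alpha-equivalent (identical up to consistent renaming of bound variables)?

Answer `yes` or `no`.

Answer: no

Derivation:
Term 1: (((((\g.(\h.((w h) g))) (\a.a)) (\a.a)) w) (\b.(\c.b)))
Term 2: ((((\d.(\e.((d e) e))) (\f.(\g.(\h.((f h) (g h)))))) v) (\f.(\g.(\h.((f h) g)))))
Alpha-equivalence: compare structure up to binder renaming.
Result: False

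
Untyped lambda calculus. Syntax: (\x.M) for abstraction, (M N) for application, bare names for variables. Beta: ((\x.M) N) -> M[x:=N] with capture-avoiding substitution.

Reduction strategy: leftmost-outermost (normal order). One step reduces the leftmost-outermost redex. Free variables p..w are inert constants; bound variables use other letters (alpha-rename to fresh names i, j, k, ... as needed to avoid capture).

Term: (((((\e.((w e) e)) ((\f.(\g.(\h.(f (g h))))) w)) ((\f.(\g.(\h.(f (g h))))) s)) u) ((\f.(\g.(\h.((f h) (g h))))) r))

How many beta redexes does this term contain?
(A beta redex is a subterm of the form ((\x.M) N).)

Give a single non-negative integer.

Term: (((((\e.((w e) e)) ((\f.(\g.(\h.(f (g h))))) w)) ((\f.(\g.(\h.(f (g h))))) s)) u) ((\f.(\g.(\h.((f h) (g h))))) r))
  Redex: ((\e.((w e) e)) ((\f.(\g.(\h.(f (g h))))) w))
  Redex: ((\f.(\g.(\h.(f (g h))))) w)
  Redex: ((\f.(\g.(\h.(f (g h))))) s)
  Redex: ((\f.(\g.(\h.((f h) (g h))))) r)
Total redexes: 4

Answer: 4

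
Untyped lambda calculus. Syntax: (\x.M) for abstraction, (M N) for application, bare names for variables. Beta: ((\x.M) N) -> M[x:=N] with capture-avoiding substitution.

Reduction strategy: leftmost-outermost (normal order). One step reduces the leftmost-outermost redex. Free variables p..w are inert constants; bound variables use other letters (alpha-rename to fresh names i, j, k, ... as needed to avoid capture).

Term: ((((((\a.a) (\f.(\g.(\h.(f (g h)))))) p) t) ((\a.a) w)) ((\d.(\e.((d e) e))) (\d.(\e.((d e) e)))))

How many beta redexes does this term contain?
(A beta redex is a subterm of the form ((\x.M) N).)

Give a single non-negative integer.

Term: ((((((\a.a) (\f.(\g.(\h.(f (g h)))))) p) t) ((\a.a) w)) ((\d.(\e.((d e) e))) (\d.(\e.((d e) e)))))
  Redex: ((\a.a) (\f.(\g.(\h.(f (g h))))))
  Redex: ((\a.a) w)
  Redex: ((\d.(\e.((d e) e))) (\d.(\e.((d e) e))))
Total redexes: 3

Answer: 3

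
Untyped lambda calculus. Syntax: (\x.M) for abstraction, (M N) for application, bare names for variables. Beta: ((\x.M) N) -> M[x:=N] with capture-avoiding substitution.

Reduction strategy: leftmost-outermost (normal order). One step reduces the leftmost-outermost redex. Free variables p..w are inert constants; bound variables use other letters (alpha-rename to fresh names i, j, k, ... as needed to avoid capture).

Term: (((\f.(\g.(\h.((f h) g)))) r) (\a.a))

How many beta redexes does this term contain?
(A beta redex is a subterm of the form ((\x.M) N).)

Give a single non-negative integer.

Answer: 1

Derivation:
Term: (((\f.(\g.(\h.((f h) g)))) r) (\a.a))
  Redex: ((\f.(\g.(\h.((f h) g)))) r)
Total redexes: 1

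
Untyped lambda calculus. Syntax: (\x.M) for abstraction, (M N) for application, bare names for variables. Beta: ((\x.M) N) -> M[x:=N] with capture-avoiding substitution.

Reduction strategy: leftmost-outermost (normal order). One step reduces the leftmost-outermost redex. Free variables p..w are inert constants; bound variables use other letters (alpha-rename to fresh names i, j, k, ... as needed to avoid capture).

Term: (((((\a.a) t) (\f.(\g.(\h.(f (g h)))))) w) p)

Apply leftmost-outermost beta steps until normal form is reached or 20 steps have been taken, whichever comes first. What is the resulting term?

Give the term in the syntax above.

Step 0: (((((\a.a) t) (\f.(\g.(\h.(f (g h)))))) w) p)
Step 1: (((t (\f.(\g.(\h.(f (g h)))))) w) p)

Answer: (((t (\f.(\g.(\h.(f (g h)))))) w) p)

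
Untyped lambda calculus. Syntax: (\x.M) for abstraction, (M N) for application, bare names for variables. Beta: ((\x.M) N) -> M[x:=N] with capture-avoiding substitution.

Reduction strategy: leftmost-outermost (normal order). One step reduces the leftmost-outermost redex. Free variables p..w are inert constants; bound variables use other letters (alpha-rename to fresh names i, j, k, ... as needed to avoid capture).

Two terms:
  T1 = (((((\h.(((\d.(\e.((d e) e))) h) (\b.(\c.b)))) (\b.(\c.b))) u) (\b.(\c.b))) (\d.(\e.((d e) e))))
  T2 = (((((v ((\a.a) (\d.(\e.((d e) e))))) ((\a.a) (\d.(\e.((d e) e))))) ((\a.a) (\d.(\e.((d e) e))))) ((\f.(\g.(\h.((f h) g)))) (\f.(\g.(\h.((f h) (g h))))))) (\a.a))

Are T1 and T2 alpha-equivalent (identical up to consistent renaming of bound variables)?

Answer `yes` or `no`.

Answer: no

Derivation:
Term 1: (((((\h.(((\d.(\e.((d e) e))) h) (\b.(\c.b)))) (\b.(\c.b))) u) (\b.(\c.b))) (\d.(\e.((d e) e))))
Term 2: (((((v ((\a.a) (\d.(\e.((d e) e))))) ((\a.a) (\d.(\e.((d e) e))))) ((\a.a) (\d.(\e.((d e) e))))) ((\f.(\g.(\h.((f h) g)))) (\f.(\g.(\h.((f h) (g h))))))) (\a.a))
Alpha-equivalence: compare structure up to binder renaming.
Result: False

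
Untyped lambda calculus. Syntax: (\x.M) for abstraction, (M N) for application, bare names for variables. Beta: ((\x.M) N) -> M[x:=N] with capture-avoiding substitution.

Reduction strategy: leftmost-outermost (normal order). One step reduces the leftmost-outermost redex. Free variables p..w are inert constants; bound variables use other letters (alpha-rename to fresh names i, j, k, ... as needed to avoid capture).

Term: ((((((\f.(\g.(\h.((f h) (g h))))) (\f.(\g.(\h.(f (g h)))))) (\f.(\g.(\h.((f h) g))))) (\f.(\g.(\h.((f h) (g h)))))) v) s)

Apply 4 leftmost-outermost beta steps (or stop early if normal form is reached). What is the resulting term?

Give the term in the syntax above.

Step 0: ((((((\f.(\g.(\h.((f h) (g h))))) (\f.(\g.(\h.(f (g h)))))) (\f.(\g.(\h.((f h) g))))) (\f.(\g.(\h.((f h) (g h)))))) v) s)
Step 1: (((((\g.(\h.(((\f.(\g.(\h.(f (g h))))) h) (g h)))) (\f.(\g.(\h.((f h) g))))) (\f.(\g.(\h.((f h) (g h)))))) v) s)
Step 2: ((((\h.(((\f.(\g.(\h.(f (g h))))) h) ((\f.(\g.(\h.((f h) g)))) h))) (\f.(\g.(\h.((f h) (g h)))))) v) s)
Step 3: (((((\f.(\g.(\h.(f (g h))))) (\f.(\g.(\h.((f h) (g h)))))) ((\f.(\g.(\h.((f h) g)))) (\f.(\g.(\h.((f h) (g h))))))) v) s)
Step 4: ((((\g.(\h.((\f.(\g.(\h.((f h) (g h))))) (g h)))) ((\f.(\g.(\h.((f h) g)))) (\f.(\g.(\h.((f h) (g h))))))) v) s)

Answer: ((((\g.(\h.((\f.(\g.(\h.((f h) (g h))))) (g h)))) ((\f.(\g.(\h.((f h) g)))) (\f.(\g.(\h.((f h) (g h))))))) v) s)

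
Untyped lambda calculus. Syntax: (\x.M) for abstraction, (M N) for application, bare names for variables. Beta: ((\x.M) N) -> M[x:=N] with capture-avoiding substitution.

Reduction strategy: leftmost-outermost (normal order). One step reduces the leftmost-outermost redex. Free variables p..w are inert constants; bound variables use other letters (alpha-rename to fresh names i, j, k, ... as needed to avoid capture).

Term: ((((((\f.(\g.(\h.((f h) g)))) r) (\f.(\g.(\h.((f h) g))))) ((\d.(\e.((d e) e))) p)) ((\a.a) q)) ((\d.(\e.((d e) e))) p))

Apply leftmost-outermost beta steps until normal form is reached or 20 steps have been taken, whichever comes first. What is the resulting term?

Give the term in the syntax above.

Answer: ((((r (\e.((p e) e))) (\f.(\g.(\h.((f h) g))))) q) (\e.((p e) e)))

Derivation:
Step 0: ((((((\f.(\g.(\h.((f h) g)))) r) (\f.(\g.(\h.((f h) g))))) ((\d.(\e.((d e) e))) p)) ((\a.a) q)) ((\d.(\e.((d e) e))) p))
Step 1: (((((\g.(\h.((r h) g))) (\f.(\g.(\h.((f h) g))))) ((\d.(\e.((d e) e))) p)) ((\a.a) q)) ((\d.(\e.((d e) e))) p))
Step 2: ((((\h.((r h) (\f.(\g.(\h.((f h) g)))))) ((\d.(\e.((d e) e))) p)) ((\a.a) q)) ((\d.(\e.((d e) e))) p))
Step 3: ((((r ((\d.(\e.((d e) e))) p)) (\f.(\g.(\h.((f h) g))))) ((\a.a) q)) ((\d.(\e.((d e) e))) p))
Step 4: ((((r (\e.((p e) e))) (\f.(\g.(\h.((f h) g))))) ((\a.a) q)) ((\d.(\e.((d e) e))) p))
Step 5: ((((r (\e.((p e) e))) (\f.(\g.(\h.((f h) g))))) q) ((\d.(\e.((d e) e))) p))
Step 6: ((((r (\e.((p e) e))) (\f.(\g.(\h.((f h) g))))) q) (\e.((p e) e)))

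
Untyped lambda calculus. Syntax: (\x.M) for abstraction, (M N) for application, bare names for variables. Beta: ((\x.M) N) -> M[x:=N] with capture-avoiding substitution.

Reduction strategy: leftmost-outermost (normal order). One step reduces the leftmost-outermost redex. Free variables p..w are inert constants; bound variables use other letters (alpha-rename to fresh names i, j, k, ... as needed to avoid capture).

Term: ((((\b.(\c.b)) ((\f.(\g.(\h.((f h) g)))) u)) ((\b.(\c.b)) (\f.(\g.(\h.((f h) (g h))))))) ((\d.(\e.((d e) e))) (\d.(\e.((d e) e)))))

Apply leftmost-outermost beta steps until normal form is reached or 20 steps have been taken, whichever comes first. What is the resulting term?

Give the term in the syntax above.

Step 0: ((((\b.(\c.b)) ((\f.(\g.(\h.((f h) g)))) u)) ((\b.(\c.b)) (\f.(\g.(\h.((f h) (g h))))))) ((\d.(\e.((d e) e))) (\d.(\e.((d e) e)))))
Step 1: (((\c.((\f.(\g.(\h.((f h) g)))) u)) ((\b.(\c.b)) (\f.(\g.(\h.((f h) (g h))))))) ((\d.(\e.((d e) e))) (\d.(\e.((d e) e)))))
Step 2: (((\f.(\g.(\h.((f h) g)))) u) ((\d.(\e.((d e) e))) (\d.(\e.((d e) e)))))
Step 3: ((\g.(\h.((u h) g))) ((\d.(\e.((d e) e))) (\d.(\e.((d e) e)))))
Step 4: (\h.((u h) ((\d.(\e.((d e) e))) (\d.(\e.((d e) e))))))
Step 5: (\h.((u h) (\e.(((\d.(\e.((d e) e))) e) e))))
Step 6: (\h.((u h) (\e.((\i.((e i) i)) e))))
Step 7: (\h.((u h) (\e.((e e) e))))

Answer: (\h.((u h) (\e.((e e) e))))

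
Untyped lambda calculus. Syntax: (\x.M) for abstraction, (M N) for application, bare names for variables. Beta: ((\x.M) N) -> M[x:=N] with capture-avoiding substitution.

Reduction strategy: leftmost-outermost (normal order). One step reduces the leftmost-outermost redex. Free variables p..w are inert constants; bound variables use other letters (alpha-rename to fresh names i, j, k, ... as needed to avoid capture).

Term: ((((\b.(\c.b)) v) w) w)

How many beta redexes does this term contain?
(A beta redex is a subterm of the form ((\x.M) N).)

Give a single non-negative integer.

Answer: 1

Derivation:
Term: ((((\b.(\c.b)) v) w) w)
  Redex: ((\b.(\c.b)) v)
Total redexes: 1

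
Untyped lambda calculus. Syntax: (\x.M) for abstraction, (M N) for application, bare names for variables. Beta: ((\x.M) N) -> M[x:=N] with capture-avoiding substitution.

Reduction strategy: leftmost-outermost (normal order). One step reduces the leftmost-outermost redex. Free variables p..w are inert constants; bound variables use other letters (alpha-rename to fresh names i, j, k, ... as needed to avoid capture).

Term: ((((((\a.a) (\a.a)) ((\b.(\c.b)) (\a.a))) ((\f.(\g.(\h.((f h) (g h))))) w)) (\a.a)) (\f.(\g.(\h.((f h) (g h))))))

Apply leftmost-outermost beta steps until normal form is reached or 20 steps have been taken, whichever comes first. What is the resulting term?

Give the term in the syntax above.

Step 0: ((((((\a.a) (\a.a)) ((\b.(\c.b)) (\a.a))) ((\f.(\g.(\h.((f h) (g h))))) w)) (\a.a)) (\f.(\g.(\h.((f h) (g h))))))
Step 1: (((((\a.a) ((\b.(\c.b)) (\a.a))) ((\f.(\g.(\h.((f h) (g h))))) w)) (\a.a)) (\f.(\g.(\h.((f h) (g h))))))
Step 2: (((((\b.(\c.b)) (\a.a)) ((\f.(\g.(\h.((f h) (g h))))) w)) (\a.a)) (\f.(\g.(\h.((f h) (g h))))))
Step 3: ((((\c.(\a.a)) ((\f.(\g.(\h.((f h) (g h))))) w)) (\a.a)) (\f.(\g.(\h.((f h) (g h))))))
Step 4: (((\a.a) (\a.a)) (\f.(\g.(\h.((f h) (g h))))))
Step 5: ((\a.a) (\f.(\g.(\h.((f h) (g h))))))
Step 6: (\f.(\g.(\h.((f h) (g h)))))

Answer: (\f.(\g.(\h.((f h) (g h)))))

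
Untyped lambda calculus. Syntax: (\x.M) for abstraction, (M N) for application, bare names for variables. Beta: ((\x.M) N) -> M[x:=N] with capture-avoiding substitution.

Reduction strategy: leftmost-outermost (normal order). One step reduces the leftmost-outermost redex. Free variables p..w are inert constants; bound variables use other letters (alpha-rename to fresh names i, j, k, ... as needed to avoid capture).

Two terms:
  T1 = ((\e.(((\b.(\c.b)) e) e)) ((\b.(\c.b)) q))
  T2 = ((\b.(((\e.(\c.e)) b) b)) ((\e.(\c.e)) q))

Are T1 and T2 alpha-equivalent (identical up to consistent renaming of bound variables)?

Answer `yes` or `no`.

Term 1: ((\e.(((\b.(\c.b)) e) e)) ((\b.(\c.b)) q))
Term 2: ((\b.(((\e.(\c.e)) b) b)) ((\e.(\c.e)) q))
Alpha-equivalence: compare structure up to binder renaming.
Result: True

Answer: yes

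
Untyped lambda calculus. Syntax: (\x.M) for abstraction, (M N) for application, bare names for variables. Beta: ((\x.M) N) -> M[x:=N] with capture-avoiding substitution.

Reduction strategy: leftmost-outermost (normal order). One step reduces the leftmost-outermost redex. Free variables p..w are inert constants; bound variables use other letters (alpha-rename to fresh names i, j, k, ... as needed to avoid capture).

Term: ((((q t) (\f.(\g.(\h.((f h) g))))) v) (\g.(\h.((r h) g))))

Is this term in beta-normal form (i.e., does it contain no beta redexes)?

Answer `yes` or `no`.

Term: ((((q t) (\f.(\g.(\h.((f h) g))))) v) (\g.(\h.((r h) g))))
No beta redexes found.

Answer: yes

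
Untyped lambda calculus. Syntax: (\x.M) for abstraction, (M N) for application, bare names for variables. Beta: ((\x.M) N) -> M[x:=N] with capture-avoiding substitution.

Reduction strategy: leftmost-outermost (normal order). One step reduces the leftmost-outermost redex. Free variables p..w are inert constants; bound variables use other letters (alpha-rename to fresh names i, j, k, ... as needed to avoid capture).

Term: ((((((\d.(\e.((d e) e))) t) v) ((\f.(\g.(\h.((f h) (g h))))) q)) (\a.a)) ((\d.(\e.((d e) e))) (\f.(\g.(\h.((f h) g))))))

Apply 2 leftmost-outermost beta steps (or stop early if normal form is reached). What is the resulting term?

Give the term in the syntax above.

Step 0: ((((((\d.(\e.((d e) e))) t) v) ((\f.(\g.(\h.((f h) (g h))))) q)) (\a.a)) ((\d.(\e.((d e) e))) (\f.(\g.(\h.((f h) g))))))
Step 1: (((((\e.((t e) e)) v) ((\f.(\g.(\h.((f h) (g h))))) q)) (\a.a)) ((\d.(\e.((d e) e))) (\f.(\g.(\h.((f h) g))))))
Step 2: (((((t v) v) ((\f.(\g.(\h.((f h) (g h))))) q)) (\a.a)) ((\d.(\e.((d e) e))) (\f.(\g.(\h.((f h) g))))))

Answer: (((((t v) v) ((\f.(\g.(\h.((f h) (g h))))) q)) (\a.a)) ((\d.(\e.((d e) e))) (\f.(\g.(\h.((f h) g))))))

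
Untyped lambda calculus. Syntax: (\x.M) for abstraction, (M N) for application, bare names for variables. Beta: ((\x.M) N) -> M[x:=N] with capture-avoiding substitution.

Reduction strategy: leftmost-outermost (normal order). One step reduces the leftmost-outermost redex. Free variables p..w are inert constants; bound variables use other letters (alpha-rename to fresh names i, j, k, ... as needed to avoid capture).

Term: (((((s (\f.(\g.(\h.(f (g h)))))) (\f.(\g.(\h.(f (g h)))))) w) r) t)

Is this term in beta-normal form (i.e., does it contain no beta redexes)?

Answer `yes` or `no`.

Term: (((((s (\f.(\g.(\h.(f (g h)))))) (\f.(\g.(\h.(f (g h)))))) w) r) t)
No beta redexes found.

Answer: yes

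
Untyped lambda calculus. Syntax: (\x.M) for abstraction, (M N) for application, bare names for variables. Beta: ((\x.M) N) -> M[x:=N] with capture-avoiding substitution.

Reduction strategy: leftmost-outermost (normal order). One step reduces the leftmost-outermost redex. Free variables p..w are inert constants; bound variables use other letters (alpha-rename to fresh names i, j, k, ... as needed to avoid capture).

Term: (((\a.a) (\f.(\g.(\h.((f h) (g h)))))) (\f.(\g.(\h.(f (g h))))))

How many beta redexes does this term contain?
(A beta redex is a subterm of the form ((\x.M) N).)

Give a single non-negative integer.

Answer: 1

Derivation:
Term: (((\a.a) (\f.(\g.(\h.((f h) (g h)))))) (\f.(\g.(\h.(f (g h))))))
  Redex: ((\a.a) (\f.(\g.(\h.((f h) (g h))))))
Total redexes: 1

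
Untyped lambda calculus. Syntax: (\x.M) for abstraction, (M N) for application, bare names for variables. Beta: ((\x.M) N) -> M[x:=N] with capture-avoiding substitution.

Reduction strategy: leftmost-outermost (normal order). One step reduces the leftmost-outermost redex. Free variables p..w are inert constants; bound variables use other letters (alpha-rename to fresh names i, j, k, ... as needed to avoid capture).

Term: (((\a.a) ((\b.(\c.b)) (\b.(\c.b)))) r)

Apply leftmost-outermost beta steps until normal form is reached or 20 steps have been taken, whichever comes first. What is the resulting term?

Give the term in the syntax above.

Answer: (\b.(\c.b))

Derivation:
Step 0: (((\a.a) ((\b.(\c.b)) (\b.(\c.b)))) r)
Step 1: (((\b.(\c.b)) (\b.(\c.b))) r)
Step 2: ((\c.(\b.(\c.b))) r)
Step 3: (\b.(\c.b))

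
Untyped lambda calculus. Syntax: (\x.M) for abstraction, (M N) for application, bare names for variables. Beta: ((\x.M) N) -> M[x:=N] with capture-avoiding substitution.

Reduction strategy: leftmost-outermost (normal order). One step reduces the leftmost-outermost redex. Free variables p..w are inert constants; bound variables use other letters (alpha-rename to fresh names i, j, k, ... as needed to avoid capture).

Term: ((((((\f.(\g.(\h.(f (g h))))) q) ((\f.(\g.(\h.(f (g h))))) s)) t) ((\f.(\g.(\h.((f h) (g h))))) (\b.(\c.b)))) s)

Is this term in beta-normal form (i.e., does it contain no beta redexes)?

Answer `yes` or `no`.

Term: ((((((\f.(\g.(\h.(f (g h))))) q) ((\f.(\g.(\h.(f (g h))))) s)) t) ((\f.(\g.(\h.((f h) (g h))))) (\b.(\c.b)))) s)
Found 3 beta redex(es).

Answer: no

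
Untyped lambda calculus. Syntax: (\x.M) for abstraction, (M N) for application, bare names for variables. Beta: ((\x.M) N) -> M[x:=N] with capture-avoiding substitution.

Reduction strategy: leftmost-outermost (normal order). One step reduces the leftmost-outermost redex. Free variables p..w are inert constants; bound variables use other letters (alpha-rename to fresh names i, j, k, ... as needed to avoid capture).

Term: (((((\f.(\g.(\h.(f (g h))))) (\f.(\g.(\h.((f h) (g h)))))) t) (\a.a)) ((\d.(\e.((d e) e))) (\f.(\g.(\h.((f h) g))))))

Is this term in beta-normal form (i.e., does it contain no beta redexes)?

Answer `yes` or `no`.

Term: (((((\f.(\g.(\h.(f (g h))))) (\f.(\g.(\h.((f h) (g h)))))) t) (\a.a)) ((\d.(\e.((d e) e))) (\f.(\g.(\h.((f h) g))))))
Found 2 beta redex(es).

Answer: no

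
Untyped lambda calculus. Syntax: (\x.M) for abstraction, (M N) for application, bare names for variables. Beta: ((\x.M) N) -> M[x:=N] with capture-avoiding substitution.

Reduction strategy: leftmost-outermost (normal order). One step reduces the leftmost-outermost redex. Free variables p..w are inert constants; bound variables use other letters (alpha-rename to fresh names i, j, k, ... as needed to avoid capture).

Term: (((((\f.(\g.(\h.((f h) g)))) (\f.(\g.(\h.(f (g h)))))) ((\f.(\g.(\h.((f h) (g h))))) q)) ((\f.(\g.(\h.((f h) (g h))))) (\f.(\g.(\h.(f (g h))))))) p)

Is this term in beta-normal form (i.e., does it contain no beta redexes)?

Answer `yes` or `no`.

Answer: no

Derivation:
Term: (((((\f.(\g.(\h.((f h) g)))) (\f.(\g.(\h.(f (g h)))))) ((\f.(\g.(\h.((f h) (g h))))) q)) ((\f.(\g.(\h.((f h) (g h))))) (\f.(\g.(\h.(f (g h))))))) p)
Found 3 beta redex(es).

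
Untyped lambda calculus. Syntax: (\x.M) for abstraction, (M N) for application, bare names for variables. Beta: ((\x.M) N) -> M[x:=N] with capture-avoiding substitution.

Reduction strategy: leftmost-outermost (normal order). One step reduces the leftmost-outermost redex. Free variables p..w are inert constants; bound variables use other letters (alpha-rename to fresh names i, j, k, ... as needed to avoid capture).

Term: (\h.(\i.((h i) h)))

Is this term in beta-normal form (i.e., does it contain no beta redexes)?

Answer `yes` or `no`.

Answer: yes

Derivation:
Term: (\h.(\i.((h i) h)))
No beta redexes found.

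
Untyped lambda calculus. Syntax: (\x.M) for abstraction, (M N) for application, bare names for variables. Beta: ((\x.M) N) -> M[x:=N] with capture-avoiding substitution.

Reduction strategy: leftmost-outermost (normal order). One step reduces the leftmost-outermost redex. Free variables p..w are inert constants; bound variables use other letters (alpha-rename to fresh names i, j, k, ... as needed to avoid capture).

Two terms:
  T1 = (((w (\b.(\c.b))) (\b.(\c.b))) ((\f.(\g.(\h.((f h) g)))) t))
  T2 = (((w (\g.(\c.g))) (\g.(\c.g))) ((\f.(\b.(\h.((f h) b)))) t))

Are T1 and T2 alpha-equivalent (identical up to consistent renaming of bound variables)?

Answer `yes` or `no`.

Term 1: (((w (\b.(\c.b))) (\b.(\c.b))) ((\f.(\g.(\h.((f h) g)))) t))
Term 2: (((w (\g.(\c.g))) (\g.(\c.g))) ((\f.(\b.(\h.((f h) b)))) t))
Alpha-equivalence: compare structure up to binder renaming.
Result: True

Answer: yes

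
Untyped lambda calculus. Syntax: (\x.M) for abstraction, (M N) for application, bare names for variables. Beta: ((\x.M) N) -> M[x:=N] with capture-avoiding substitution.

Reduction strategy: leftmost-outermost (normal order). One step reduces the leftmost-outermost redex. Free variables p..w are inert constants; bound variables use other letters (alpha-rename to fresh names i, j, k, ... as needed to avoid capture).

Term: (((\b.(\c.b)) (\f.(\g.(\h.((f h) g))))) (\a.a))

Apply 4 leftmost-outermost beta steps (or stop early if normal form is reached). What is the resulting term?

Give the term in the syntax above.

Step 0: (((\b.(\c.b)) (\f.(\g.(\h.((f h) g))))) (\a.a))
Step 1: ((\c.(\f.(\g.(\h.((f h) g))))) (\a.a))
Step 2: (\f.(\g.(\h.((f h) g))))
Step 3: (normal form reached)

Answer: (\f.(\g.(\h.((f h) g))))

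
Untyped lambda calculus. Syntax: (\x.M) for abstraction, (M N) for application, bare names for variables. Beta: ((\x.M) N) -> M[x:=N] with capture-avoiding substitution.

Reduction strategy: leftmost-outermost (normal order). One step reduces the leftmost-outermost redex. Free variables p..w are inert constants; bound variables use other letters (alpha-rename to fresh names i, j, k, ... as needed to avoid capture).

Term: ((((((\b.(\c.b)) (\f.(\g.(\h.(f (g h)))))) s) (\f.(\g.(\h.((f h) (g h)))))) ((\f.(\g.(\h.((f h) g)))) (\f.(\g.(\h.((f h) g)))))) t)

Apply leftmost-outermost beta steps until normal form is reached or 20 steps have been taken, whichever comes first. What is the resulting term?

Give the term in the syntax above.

Step 0: ((((((\b.(\c.b)) (\f.(\g.(\h.(f (g h)))))) s) (\f.(\g.(\h.((f h) (g h)))))) ((\f.(\g.(\h.((f h) g)))) (\f.(\g.(\h.((f h) g)))))) t)
Step 1: (((((\c.(\f.(\g.(\h.(f (g h)))))) s) (\f.(\g.(\h.((f h) (g h)))))) ((\f.(\g.(\h.((f h) g)))) (\f.(\g.(\h.((f h) g)))))) t)
Step 2: ((((\f.(\g.(\h.(f (g h))))) (\f.(\g.(\h.((f h) (g h)))))) ((\f.(\g.(\h.((f h) g)))) (\f.(\g.(\h.((f h) g)))))) t)
Step 3: (((\g.(\h.((\f.(\g.(\h.((f h) (g h))))) (g h)))) ((\f.(\g.(\h.((f h) g)))) (\f.(\g.(\h.((f h) g)))))) t)
Step 4: ((\h.((\f.(\g.(\h.((f h) (g h))))) (((\f.(\g.(\h.((f h) g)))) (\f.(\g.(\h.((f h) g))))) h))) t)
Step 5: ((\f.(\g.(\h.((f h) (g h))))) (((\f.(\g.(\h.((f h) g)))) (\f.(\g.(\h.((f h) g))))) t))
Step 6: (\g.(\h.(((((\f.(\g.(\h.((f h) g)))) (\f.(\g.(\h.((f h) g))))) t) h) (g h))))
Step 7: (\g.(\h.((((\g.(\h.(((\f.(\g.(\h.((f h) g)))) h) g))) t) h) (g h))))
Step 8: (\g.(\h.(((\h.(((\f.(\g.(\h.((f h) g)))) h) t)) h) (g h))))
Step 9: (\g.(\h.((((\f.(\g.(\h.((f h) g)))) h) t) (g h))))
Step 10: (\g.(\h.(((\g.(\i.((h i) g))) t) (g h))))
Step 11: (\g.(\h.((\i.((h i) t)) (g h))))
Step 12: (\g.(\h.((h (g h)) t)))

Answer: (\g.(\h.((h (g h)) t)))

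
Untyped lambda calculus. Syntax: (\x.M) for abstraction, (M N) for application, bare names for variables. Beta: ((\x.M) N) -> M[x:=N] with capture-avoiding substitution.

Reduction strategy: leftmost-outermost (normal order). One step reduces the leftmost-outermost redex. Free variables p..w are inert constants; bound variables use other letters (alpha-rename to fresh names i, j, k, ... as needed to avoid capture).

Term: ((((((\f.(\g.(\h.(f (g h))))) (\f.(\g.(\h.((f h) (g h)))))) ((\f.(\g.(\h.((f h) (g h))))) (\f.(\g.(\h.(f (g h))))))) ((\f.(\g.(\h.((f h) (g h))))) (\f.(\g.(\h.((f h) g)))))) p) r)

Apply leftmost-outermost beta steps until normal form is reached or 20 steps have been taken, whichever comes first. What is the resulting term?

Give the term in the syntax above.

Step 0: ((((((\f.(\g.(\h.(f (g h))))) (\f.(\g.(\h.((f h) (g h)))))) ((\f.(\g.(\h.((f h) (g h))))) (\f.(\g.(\h.(f (g h))))))) ((\f.(\g.(\h.((f h) (g h))))) (\f.(\g.(\h.((f h) g)))))) p) r)
Step 1: (((((\g.(\h.((\f.(\g.(\h.((f h) (g h))))) (g h)))) ((\f.(\g.(\h.((f h) (g h))))) (\f.(\g.(\h.(f (g h))))))) ((\f.(\g.(\h.((f h) (g h))))) (\f.(\g.(\h.((f h) g)))))) p) r)
Step 2: ((((\h.((\f.(\g.(\h.((f h) (g h))))) (((\f.(\g.(\h.((f h) (g h))))) (\f.(\g.(\h.(f (g h)))))) h))) ((\f.(\g.(\h.((f h) (g h))))) (\f.(\g.(\h.((f h) g)))))) p) r)
Step 3: ((((\f.(\g.(\h.((f h) (g h))))) (((\f.(\g.(\h.((f h) (g h))))) (\f.(\g.(\h.(f (g h)))))) ((\f.(\g.(\h.((f h) (g h))))) (\f.(\g.(\h.((f h) g))))))) p) r)
Step 4: (((\g.(\h.(((((\f.(\g.(\h.((f h) (g h))))) (\f.(\g.(\h.(f (g h)))))) ((\f.(\g.(\h.((f h) (g h))))) (\f.(\g.(\h.((f h) g)))))) h) (g h)))) p) r)
Step 5: ((\h.(((((\f.(\g.(\h.((f h) (g h))))) (\f.(\g.(\h.(f (g h)))))) ((\f.(\g.(\h.((f h) (g h))))) (\f.(\g.(\h.((f h) g)))))) h) (p h))) r)
Step 6: (((((\f.(\g.(\h.((f h) (g h))))) (\f.(\g.(\h.(f (g h)))))) ((\f.(\g.(\h.((f h) (g h))))) (\f.(\g.(\h.((f h) g)))))) r) (p r))
Step 7: ((((\g.(\h.(((\f.(\g.(\h.(f (g h))))) h) (g h)))) ((\f.(\g.(\h.((f h) (g h))))) (\f.(\g.(\h.((f h) g)))))) r) (p r))
Step 8: (((\h.(((\f.(\g.(\h.(f (g h))))) h) (((\f.(\g.(\h.((f h) (g h))))) (\f.(\g.(\h.((f h) g))))) h))) r) (p r))
Step 9: ((((\f.(\g.(\h.(f (g h))))) r) (((\f.(\g.(\h.((f h) (g h))))) (\f.(\g.(\h.((f h) g))))) r)) (p r))
Step 10: (((\g.(\h.(r (g h)))) (((\f.(\g.(\h.((f h) (g h))))) (\f.(\g.(\h.((f h) g))))) r)) (p r))
Step 11: ((\h.(r ((((\f.(\g.(\h.((f h) (g h))))) (\f.(\g.(\h.((f h) g))))) r) h))) (p r))
Step 12: (r ((((\f.(\g.(\h.((f h) (g h))))) (\f.(\g.(\h.((f h) g))))) r) (p r)))
Step 13: (r (((\g.(\h.(((\f.(\g.(\h.((f h) g)))) h) (g h)))) r) (p r)))
Step 14: (r ((\h.(((\f.(\g.(\h.((f h) g)))) h) (r h))) (p r)))
Step 15: (r (((\f.(\g.(\h.((f h) g)))) (p r)) (r (p r))))
Step 16: (r ((\g.(\h.(((p r) h) g))) (r (p r))))
Step 17: (r (\h.(((p r) h) (r (p r)))))

Answer: (r (\h.(((p r) h) (r (p r)))))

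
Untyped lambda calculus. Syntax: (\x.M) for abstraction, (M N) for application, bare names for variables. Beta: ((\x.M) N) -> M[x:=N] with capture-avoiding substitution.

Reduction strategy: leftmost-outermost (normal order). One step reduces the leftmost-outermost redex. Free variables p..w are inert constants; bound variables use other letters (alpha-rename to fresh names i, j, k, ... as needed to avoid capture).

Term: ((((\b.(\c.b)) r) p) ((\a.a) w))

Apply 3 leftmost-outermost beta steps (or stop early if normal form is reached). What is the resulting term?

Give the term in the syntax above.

Answer: (r w)

Derivation:
Step 0: ((((\b.(\c.b)) r) p) ((\a.a) w))
Step 1: (((\c.r) p) ((\a.a) w))
Step 2: (r ((\a.a) w))
Step 3: (r w)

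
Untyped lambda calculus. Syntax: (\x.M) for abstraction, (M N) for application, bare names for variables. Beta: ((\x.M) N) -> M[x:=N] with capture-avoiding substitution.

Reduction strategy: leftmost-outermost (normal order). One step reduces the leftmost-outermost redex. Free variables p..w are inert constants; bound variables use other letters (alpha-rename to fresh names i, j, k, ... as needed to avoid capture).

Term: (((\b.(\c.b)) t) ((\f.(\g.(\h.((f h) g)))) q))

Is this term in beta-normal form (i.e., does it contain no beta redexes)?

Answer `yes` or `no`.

Answer: no

Derivation:
Term: (((\b.(\c.b)) t) ((\f.(\g.(\h.((f h) g)))) q))
Found 2 beta redex(es).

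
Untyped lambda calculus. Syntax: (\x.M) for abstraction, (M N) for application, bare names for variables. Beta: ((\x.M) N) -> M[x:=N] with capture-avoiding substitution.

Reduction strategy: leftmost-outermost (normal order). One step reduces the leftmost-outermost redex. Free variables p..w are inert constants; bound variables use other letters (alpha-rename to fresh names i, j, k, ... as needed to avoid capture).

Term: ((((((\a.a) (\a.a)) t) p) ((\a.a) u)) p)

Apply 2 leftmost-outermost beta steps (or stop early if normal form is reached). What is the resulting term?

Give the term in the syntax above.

Answer: (((t p) ((\a.a) u)) p)

Derivation:
Step 0: ((((((\a.a) (\a.a)) t) p) ((\a.a) u)) p)
Step 1: (((((\a.a) t) p) ((\a.a) u)) p)
Step 2: (((t p) ((\a.a) u)) p)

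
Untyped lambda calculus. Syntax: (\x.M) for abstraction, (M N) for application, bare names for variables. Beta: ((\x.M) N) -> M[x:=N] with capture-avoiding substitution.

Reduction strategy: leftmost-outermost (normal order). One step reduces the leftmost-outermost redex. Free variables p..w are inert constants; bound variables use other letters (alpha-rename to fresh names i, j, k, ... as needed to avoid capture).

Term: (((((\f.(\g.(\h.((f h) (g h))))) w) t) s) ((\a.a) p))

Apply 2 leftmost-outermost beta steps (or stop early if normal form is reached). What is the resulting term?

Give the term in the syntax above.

Step 0: (((((\f.(\g.(\h.((f h) (g h))))) w) t) s) ((\a.a) p))
Step 1: ((((\g.(\h.((w h) (g h)))) t) s) ((\a.a) p))
Step 2: (((\h.((w h) (t h))) s) ((\a.a) p))

Answer: (((\h.((w h) (t h))) s) ((\a.a) p))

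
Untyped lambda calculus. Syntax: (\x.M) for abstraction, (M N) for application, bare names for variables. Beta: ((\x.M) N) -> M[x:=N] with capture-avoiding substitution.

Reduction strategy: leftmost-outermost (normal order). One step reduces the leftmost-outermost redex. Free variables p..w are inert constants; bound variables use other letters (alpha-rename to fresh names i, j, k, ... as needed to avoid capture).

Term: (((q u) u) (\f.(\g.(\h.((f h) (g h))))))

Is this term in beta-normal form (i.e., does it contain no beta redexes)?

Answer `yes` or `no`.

Answer: yes

Derivation:
Term: (((q u) u) (\f.(\g.(\h.((f h) (g h))))))
No beta redexes found.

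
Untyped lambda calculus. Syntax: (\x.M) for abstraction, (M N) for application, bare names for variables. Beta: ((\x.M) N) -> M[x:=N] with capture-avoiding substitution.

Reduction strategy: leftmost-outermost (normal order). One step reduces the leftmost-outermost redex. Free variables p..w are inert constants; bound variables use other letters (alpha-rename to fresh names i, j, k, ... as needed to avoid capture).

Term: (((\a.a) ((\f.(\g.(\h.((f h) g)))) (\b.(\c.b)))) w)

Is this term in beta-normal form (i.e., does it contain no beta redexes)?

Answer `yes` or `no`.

Term: (((\a.a) ((\f.(\g.(\h.((f h) g)))) (\b.(\c.b)))) w)
Found 2 beta redex(es).

Answer: no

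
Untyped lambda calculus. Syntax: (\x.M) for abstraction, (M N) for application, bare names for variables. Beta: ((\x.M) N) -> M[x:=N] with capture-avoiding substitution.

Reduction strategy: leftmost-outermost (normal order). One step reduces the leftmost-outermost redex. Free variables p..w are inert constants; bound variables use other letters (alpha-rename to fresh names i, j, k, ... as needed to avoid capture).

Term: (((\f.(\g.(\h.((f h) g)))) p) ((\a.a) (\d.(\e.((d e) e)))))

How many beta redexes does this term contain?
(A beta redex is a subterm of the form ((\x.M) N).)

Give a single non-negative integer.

Term: (((\f.(\g.(\h.((f h) g)))) p) ((\a.a) (\d.(\e.((d e) e)))))
  Redex: ((\f.(\g.(\h.((f h) g)))) p)
  Redex: ((\a.a) (\d.(\e.((d e) e))))
Total redexes: 2

Answer: 2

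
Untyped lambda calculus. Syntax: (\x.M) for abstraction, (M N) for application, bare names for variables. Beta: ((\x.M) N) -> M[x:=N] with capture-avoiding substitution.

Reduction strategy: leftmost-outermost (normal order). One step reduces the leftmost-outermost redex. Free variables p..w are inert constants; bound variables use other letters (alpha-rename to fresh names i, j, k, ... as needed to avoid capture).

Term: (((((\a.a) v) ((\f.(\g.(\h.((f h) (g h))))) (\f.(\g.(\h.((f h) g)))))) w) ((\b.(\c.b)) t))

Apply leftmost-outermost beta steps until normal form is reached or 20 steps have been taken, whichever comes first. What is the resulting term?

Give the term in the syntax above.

Step 0: (((((\a.a) v) ((\f.(\g.(\h.((f h) (g h))))) (\f.(\g.(\h.((f h) g)))))) w) ((\b.(\c.b)) t))
Step 1: (((v ((\f.(\g.(\h.((f h) (g h))))) (\f.(\g.(\h.((f h) g)))))) w) ((\b.(\c.b)) t))
Step 2: (((v (\g.(\h.(((\f.(\g.(\h.((f h) g)))) h) (g h))))) w) ((\b.(\c.b)) t))
Step 3: (((v (\g.(\h.((\g.(\i.((h i) g))) (g h))))) w) ((\b.(\c.b)) t))
Step 4: (((v (\g.(\h.(\i.((h i) (g h)))))) w) ((\b.(\c.b)) t))
Step 5: (((v (\g.(\h.(\i.((h i) (g h)))))) w) (\c.t))

Answer: (((v (\g.(\h.(\i.((h i) (g h)))))) w) (\c.t))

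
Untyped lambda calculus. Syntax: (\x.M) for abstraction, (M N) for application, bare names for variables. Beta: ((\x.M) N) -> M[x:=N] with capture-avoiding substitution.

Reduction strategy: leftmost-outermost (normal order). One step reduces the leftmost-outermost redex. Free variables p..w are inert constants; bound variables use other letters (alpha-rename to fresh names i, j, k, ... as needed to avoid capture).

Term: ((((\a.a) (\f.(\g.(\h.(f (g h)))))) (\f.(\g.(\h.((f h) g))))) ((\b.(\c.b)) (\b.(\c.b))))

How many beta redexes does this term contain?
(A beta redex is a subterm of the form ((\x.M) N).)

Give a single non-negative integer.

Answer: 2

Derivation:
Term: ((((\a.a) (\f.(\g.(\h.(f (g h)))))) (\f.(\g.(\h.((f h) g))))) ((\b.(\c.b)) (\b.(\c.b))))
  Redex: ((\a.a) (\f.(\g.(\h.(f (g h))))))
  Redex: ((\b.(\c.b)) (\b.(\c.b)))
Total redexes: 2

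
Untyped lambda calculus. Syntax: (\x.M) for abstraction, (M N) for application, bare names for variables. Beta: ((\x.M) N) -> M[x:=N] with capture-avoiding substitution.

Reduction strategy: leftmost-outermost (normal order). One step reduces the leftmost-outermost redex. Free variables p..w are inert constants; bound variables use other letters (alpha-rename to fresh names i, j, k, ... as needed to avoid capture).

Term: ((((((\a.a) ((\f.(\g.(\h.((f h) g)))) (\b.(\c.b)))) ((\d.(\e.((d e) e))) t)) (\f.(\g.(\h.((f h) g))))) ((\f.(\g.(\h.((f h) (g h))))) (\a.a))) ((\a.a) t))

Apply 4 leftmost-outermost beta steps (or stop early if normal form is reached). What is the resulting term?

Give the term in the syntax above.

Step 0: ((((((\a.a) ((\f.(\g.(\h.((f h) g)))) (\b.(\c.b)))) ((\d.(\e.((d e) e))) t)) (\f.(\g.(\h.((f h) g))))) ((\f.(\g.(\h.((f h) (g h))))) (\a.a))) ((\a.a) t))
Step 1: ((((((\f.(\g.(\h.((f h) g)))) (\b.(\c.b))) ((\d.(\e.((d e) e))) t)) (\f.(\g.(\h.((f h) g))))) ((\f.(\g.(\h.((f h) (g h))))) (\a.a))) ((\a.a) t))
Step 2: (((((\g.(\h.(((\b.(\c.b)) h) g))) ((\d.(\e.((d e) e))) t)) (\f.(\g.(\h.((f h) g))))) ((\f.(\g.(\h.((f h) (g h))))) (\a.a))) ((\a.a) t))
Step 3: ((((\h.(((\b.(\c.b)) h) ((\d.(\e.((d e) e))) t))) (\f.(\g.(\h.((f h) g))))) ((\f.(\g.(\h.((f h) (g h))))) (\a.a))) ((\a.a) t))
Step 4: (((((\b.(\c.b)) (\f.(\g.(\h.((f h) g))))) ((\d.(\e.((d e) e))) t)) ((\f.(\g.(\h.((f h) (g h))))) (\a.a))) ((\a.a) t))

Answer: (((((\b.(\c.b)) (\f.(\g.(\h.((f h) g))))) ((\d.(\e.((d e) e))) t)) ((\f.(\g.(\h.((f h) (g h))))) (\a.a))) ((\a.a) t))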